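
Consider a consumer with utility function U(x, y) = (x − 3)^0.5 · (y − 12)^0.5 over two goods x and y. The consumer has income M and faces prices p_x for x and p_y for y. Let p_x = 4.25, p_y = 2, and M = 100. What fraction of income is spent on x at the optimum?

After buying the subsistence bundle (3, 12), a share 0.5 of the remaining income goes to x: x* = 3 + 0.5·(M − 3p_x − 12p_y)/p_x.
Discretionary income = 100 − 3·4.25 − 12·2 = 63.25; x* = 3 + 0.5·63.25/4.25 = 10.4412; y* = 12 + 0.5·63.25/2 = 27.8125.
Expenditure on x: 4.25·10.4412 = 44.375; share = 0.4437.

share on x = 0.4437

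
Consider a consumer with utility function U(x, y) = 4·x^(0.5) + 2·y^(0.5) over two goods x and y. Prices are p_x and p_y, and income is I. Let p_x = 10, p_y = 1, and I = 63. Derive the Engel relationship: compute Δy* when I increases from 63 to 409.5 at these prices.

MRS = MU_x/MU_y = 2·(y/x)^(0.5). Set equal to p_x/p_y.
Solve for the ratio: y/x = [(1/2)·p_x/p_y]^(2).
Substitute y = (y/x)·x into the budget: x* = I/(p_x + p_y·(y/x)).
Numerically y/x = 25, so x* = 63/(10 + 1·25) = 1.8 and y* = 25·1.8 = 45.
At I' = 409.5: y* = 292.5. Change: 292.5 − 45 = 247.5.

Δy* = 247.5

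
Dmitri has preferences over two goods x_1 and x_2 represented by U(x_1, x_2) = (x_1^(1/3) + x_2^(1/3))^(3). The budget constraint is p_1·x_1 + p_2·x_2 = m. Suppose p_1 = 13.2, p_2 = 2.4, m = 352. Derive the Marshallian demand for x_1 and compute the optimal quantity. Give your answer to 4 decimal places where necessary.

MRS = MU_x_1/MU_x_2 = (x_2/x_1)^(2/3). Set equal to p_1/p_2.
Solve for the ratio: x_2/x_1 = [p_1/p_2]^(1.5).
Substitute x_2 = (x_2/x_1)·x_1 into the budget: x_1* = m/(p_1 + p_2·(x_2/x_1)).
Numerically x_2/x_1 = 12.898643, so x_1* = 352/(13.2 + 2.4·12.898643) = 7.9716.

x_1* = 7.9716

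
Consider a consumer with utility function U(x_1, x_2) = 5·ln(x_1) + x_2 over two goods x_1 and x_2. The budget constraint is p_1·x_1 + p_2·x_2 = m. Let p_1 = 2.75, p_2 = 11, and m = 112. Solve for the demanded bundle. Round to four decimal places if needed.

x_1* = 20, x_2* = 5.1818

MU_x_1 = 5/x_1, MU_x_2 = 1. Tangency: 5/x_1 = p_1/p_2.
So x_1*(p_1,p_2) = 5·p_2/p_1, independent of income; and x_2* = (m − 5·p_2)/p_2.
At the given prices: x_1* = 5·11/2.75 = 20, and x_2* = 5.1818.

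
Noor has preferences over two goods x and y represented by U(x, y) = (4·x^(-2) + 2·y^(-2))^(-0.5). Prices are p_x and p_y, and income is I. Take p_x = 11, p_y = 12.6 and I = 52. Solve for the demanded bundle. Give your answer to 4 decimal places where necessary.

MRS = MU_x/MU_y = 2·(y/x)^(3). Set equal to p_x/p_y.
Solve for the ratio: y/x = [(1/2)·p_x/p_y]^(1/3).
With the ratio pinned down, the budget gives x* = I/(p_x + p_y·(y/x)) and y* = (y/x)·x*.
Numerically y/x = 0.758573, so x* = 52/(11 + 12.6·0.758573) = 2.5294 and y* = 0.758573·2.5294 = 1.9188.

x* = 2.5294, y* = 1.9188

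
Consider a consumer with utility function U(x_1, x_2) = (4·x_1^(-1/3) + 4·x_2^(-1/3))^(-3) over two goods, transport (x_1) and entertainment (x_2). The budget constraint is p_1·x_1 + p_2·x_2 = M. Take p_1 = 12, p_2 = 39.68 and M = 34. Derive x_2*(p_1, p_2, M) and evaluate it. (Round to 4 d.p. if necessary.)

x_2* = 0.492

MU_x_1 ∝ 4·x_1^(-4/3), MU_x_2 ∝ 4·x_2^(-4/3), so MRS = (x_2/x_1)^(4/3) = p_1/p_2.
Hence x_2/x_1 = (p_1/p_2)^(1/(4/3)), i.e. raised to the 0.75 power.
With the ratio pinned down, the budget gives x_1* = M/(p_1 + p_2·(x_2/x_1)) and x_2* = (x_2/x_1)·x_1*.
Numerically x_2/x_1 = 0.407809, so x_1* = 34/(12 + 39.68·0.407809) = 1.2064 and x_2* = 0.407809·1.2064 = 0.492.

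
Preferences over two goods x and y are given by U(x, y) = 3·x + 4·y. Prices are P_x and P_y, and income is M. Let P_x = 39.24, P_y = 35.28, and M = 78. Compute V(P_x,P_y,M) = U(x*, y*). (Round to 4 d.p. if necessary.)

V = 8.8435

Perfect substitutes: compare marginal utility per dollar. 3/P_x vs 4/P_y → 0.0765 vs 0.1134.
y gives more utility per dollar, so spend all income on y: y* = M/P_y, x* = 0.
Numerically: x* = 0, y* = 2.2109.
Utility at the optimum: U(0, 2.2109) = 8.8435.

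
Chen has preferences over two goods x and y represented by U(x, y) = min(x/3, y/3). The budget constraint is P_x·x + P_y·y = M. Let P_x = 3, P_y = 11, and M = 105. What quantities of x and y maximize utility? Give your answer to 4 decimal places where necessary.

x* = 7.5, y* = 7.5

With perfect complements, no substitution: consume in ratio x:y = 3:3.
Budget: P_x·x + P_y·x = M, so (3·P_x + 3·P_y)·x = 3·M.
Demand: x*(P_x,P_y,M) = 3·M/(3·P_x + 3·P_y), y* = 3·M/(3·P_x + 3·P_y).
Here 3·3 + 3·11 = 42, giving x* = 7.5 and y* = 7.5.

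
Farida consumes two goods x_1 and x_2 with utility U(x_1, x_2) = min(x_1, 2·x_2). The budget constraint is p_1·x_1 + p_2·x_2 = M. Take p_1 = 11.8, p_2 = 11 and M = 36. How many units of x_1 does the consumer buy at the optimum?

x_1* = 2.0809

Here 2·11.8 + 11 = 34.6, giving x_1* = 2.0809.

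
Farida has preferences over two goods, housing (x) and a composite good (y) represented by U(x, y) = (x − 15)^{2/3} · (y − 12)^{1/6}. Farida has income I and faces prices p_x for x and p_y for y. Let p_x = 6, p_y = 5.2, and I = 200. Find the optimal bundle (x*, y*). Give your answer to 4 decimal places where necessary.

x* = 21.3467, y* = 13.8308

This is Cobb-Douglas in (x−15, y−12): tangency gives 2/3·p_y·(y−12) = 1/6·p_x·(x−15).
Substituting into the budget: x* = 15 + 0.8·(I − 15·p_x − 12·p_y)/p_x, and y* = 12 + 0.2·(…)/p_y.
Discretionary income = 200 − 15·6 − 12·5.2 = 47.6; x* = 15 + 0.8·47.6/6 = 21.3467; y* = 12 + 0.2·47.6/5.2 = 13.8308.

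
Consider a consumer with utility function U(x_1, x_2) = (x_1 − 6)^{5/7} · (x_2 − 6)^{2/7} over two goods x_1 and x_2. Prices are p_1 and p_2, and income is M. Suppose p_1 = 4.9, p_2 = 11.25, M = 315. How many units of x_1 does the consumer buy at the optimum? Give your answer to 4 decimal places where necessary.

MRS = (5/2)·(x_2−6)/(x_1−6). Tangency with p_1/p_2 gives x_2−6 = (2/5)·(p_1/p_2)·(x_1−6).
Substituting into the budget: x_1* = 6 + 5/7·(M − 6·p_1 − 6·p_2)/p_1, and x_2* = 6 + 2/7·(…)/p_2.
Discretionary income = 315 − 6·4.9 − 6·11.25 = 218.1; x_1* = 6 + 5/7·218.1/4.9 = 37.793.

x_1* = 37.793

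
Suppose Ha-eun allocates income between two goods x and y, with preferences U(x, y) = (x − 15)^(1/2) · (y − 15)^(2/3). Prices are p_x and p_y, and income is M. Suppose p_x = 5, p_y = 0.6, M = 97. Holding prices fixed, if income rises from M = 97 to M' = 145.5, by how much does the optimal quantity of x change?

Let x' = x−15, y' = y−15. MRS = (3/4)·y'/x' = p_x/p_y.
After buying the subsistence bundle (15, 15), a share 3/7 of the remaining income goes to x: x* = 15 + 3/7·(M − 15p_x − 15p_y)/p_x.
Discretionary income = 97 − 15·5 − 15·0.6 = 13; x* = 15 + 3/7·13/5 = 16.1143.
At M' = 145.5: x* = 20.2714. Change: 20.2714 − 16.1143 = 4.1571.

Δx* = 4.1571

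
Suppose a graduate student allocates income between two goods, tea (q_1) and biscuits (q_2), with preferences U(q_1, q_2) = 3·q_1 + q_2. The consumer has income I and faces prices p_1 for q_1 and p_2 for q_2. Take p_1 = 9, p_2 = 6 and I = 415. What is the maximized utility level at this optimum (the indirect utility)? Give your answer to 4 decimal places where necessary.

V = 138.3333

Perfect substitutes: compare marginal utility per dollar. 3/p_1 vs 1/p_2 → 0.3333 vs 0.1667.
q_1 gives more utility per dollar, so spend all income on q_1: q_1* = I/p_1, q_2* = 0.
Numerically: q_1* = 46.1111, q_2* = 0.
Utility at the optimum: U(46.1111, 0) = 138.3333.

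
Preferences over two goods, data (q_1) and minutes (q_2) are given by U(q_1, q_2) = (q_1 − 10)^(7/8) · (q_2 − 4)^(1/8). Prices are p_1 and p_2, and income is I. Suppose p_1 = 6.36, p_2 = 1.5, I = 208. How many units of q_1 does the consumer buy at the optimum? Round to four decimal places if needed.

This is Cobb-Douglas in (q_1−10, q_2−4): tangency gives 0.875·p_2·(q_2−4) = 0.125·p_1·(q_1−10).
After buying the subsistence bundle (10, 4), a share 0.875 of the remaining income goes to q_1: q_1* = 10 + 0.875·(I − 10p_1 − 4p_2)/p_1.
Discretionary income = 208 − 10·6.36 − 4·1.5 = 138.4; q_1* = 10 + 0.875·138.4/6.36 = 29.0409.

q_1* = 29.0409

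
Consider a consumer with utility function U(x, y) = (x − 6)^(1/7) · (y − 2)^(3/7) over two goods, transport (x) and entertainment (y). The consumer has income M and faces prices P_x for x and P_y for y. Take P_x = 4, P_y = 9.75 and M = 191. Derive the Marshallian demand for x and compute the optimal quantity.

x* = 15.2188

Let x' = x−6, y' = y−2. MRS = (1/3)·y'/x' = P_x/P_y.
After buying the subsistence bundle (6, 2), a share 0.25 of the remaining income goes to x: x* = 6 + 0.25·(M − 6P_x − 2P_y)/P_x.
Discretionary income = 191 − 6·4 − 2·9.75 = 147.5; x* = 6 + 0.25·147.5/4 = 15.2188.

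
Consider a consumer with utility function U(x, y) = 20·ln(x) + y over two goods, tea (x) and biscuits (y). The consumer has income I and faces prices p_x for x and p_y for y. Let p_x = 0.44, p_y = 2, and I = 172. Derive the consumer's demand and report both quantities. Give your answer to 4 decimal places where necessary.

x* = 90.9091, y* = 66

MU_x = 20/x, MU_y = 1. Tangency: 20/x = p_x/p_y.
So x*(p_x,p_y) = 20·p_y/p_x, independent of income; and y* = (I − 20·p_y)/p_y.
At the given prices: x* = 20·2/0.44 = 90.9091, and y* = 66.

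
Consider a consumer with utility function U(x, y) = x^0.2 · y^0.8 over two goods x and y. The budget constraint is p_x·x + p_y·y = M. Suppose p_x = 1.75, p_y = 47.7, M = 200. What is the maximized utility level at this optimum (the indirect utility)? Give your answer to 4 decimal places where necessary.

V = 4.9236

At p_x=1.75, p_y=47.7, M=200: x* = 0.2·200/1.75 = 22.8571, y* = 3.3543.
Utility at the optimum: U(22.8571, 3.3543) = 4.9236.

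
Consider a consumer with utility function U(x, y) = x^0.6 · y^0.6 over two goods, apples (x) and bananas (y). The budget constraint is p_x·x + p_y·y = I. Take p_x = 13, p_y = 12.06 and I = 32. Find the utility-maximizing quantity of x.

Tangency: MRS = y/x = p_x/p_y.
So 0.6·p_y·y = 0.6·p_x·x; combined with the budget, a share 0.5 of income goes to x.
Demand: x*(p_x,p_y,I) = 0.5·I/p_x and y* = 0.5·I/p_y.
At p_x=13, p_y=12.06, I=32: x* = 0.5·32/13 = 1.2308.

x* = 1.2308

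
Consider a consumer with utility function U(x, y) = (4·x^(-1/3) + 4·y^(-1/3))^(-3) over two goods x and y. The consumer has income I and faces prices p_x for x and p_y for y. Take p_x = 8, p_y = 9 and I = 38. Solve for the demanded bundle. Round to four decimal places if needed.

x* = 2.34, y* = 2.1422

Numerically y/x = 0.915452, so x* = 38/(8 + 9·0.915452) = 2.34 and y* = 0.915452·2.34 = 2.1422.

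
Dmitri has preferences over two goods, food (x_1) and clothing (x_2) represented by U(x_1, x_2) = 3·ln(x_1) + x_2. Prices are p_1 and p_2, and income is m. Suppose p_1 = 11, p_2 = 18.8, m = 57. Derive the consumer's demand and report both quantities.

Set MRS = p_1/p_2: (3/x_1)/1 = p_1/p_2.
So x_1*(p_1,p_2) = 3·p_2/p_1, independent of income; and x_2* = (m − 3·p_2)/p_2.
At the given prices: x_1* = 3·18.8/11 = 5.1273, and x_2* = 0.0319.

x_1* = 5.1273, x_2* = 0.0319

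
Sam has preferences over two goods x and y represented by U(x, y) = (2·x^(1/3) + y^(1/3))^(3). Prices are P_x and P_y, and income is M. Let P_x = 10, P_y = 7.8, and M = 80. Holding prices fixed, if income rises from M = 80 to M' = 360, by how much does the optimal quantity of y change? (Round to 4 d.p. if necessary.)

MU_x ∝ 2·x^(-2/3), MU_y ∝ y^(-2/3), so MRS = 2·(y/x)^(2/3) = P_x/P_y.
Hence y/x = ((1/2)·P_x/P_y)^(1/(2/3)), i.e. raised to the 1.5 power.
With the ratio pinned down, the budget gives x* = M/(P_x + P_y·(y/x)) and y* = (y/x)·x*.
Numerically y/x = 0.513231, so x* = 80/(10 + 7.8·0.513231) = 5.713 and y* = 0.513231·5.713 = 2.9321.
At M' = 360: y* = 13.1944. Change: 13.1944 − 2.9321 = 10.2623.

Δy* = 10.2623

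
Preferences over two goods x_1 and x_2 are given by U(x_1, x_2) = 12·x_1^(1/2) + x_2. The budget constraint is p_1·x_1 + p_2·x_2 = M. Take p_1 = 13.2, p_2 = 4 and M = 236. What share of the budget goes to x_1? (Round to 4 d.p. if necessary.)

Thus x_1* = (6·p_2/p_1)² — independent of M — with the rest of income spent on x_2.
Plugging in: x_1* = (6·4/13.2)² = 3.3058, x_2* = 48.0909.
Expenditure on x_1: 13.2·3.3058 = 43.6364; share = 0.1849.

share on x_1 = 0.1849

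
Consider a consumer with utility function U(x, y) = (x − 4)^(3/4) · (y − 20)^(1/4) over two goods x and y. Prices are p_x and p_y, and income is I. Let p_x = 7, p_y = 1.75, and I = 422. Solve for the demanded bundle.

x* = 42.4643, y* = 71.2857

MRS = 3·(y−20)/(x−4). Tangency with p_x/p_y gives y−20 = (1/3)·(p_x/p_y)·(x−4).
Substituting into the budget: x* = 4 + 0.75·(I − 4·p_x − 20·p_y)/p_x, and y* = 20 + 0.25·(…)/p_y.
Discretionary income = 422 − 4·7 − 20·1.75 = 359; x* = 4 + 0.75·359/7 = 42.4643; y* = 20 + 0.25·359/1.75 = 71.2857.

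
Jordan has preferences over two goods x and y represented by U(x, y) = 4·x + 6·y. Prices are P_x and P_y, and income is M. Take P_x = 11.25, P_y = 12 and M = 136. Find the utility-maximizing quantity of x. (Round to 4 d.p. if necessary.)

x* = 0

y gives more utility per dollar, so spend all income on y: y* = M/P_y, x* = 0.
Numerically: x* = 0, y* = 11.3333.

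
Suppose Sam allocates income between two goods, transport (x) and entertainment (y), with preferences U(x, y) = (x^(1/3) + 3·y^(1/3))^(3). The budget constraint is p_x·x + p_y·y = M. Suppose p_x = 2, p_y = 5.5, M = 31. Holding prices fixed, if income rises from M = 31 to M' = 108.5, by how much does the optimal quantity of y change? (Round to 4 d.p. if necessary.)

MU_x ∝ x^(-2/3), MU_y ∝ 3·y^(-2/3), so MRS = (1/3)·(y/x)^(2/3) = p_x/p_y.
Solve for the ratio: y/x = [3·p_x/p_y]^(1.5).
Substitute y = (y/x)·x into the budget: x* = M/(p_x + p_y·(y/x)).
Numerically y/x = 1.139417, so x* = 31/(2 + 5.5·1.139417) = 3.7499 and y* = 1.139417·3.7499 = 4.2727.
At M' = 108.5: y* = 14.9546. Change: 14.9546 − 4.2727 = 10.6819.

Δy* = 10.6819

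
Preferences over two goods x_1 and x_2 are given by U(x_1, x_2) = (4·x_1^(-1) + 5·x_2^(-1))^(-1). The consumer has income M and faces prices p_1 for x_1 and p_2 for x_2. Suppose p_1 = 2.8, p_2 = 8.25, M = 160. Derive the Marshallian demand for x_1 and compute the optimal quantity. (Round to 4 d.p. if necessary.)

With the ratio pinned down, the budget gives x_1* = M/(p_1 + p_2·(x_2/x_1)) and x_2* = (x_2/x_1)·x_1*.
Numerically x_2/x_1 = 0.651339, so x_1* = 160/(2.8 + 8.25·0.651339) = 19.5753.

x_1* = 19.5753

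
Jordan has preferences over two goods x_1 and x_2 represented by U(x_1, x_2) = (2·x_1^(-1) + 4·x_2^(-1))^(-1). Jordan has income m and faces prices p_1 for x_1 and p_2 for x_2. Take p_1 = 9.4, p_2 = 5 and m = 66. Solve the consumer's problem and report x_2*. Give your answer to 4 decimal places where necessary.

MRS = MU_x_1/MU_x_2 = (1/2)·(x_2/x_1)^(2). Set equal to p_1/p_2.
Solve for the ratio: x_2/x_1 = [2·p_1/p_2]^(0.5).
With the ratio pinned down, the budget gives x_1* = m/(p_1 + p_2·(x_2/x_1)) and x_2* = (x_2/x_1)·x_1*.
Numerically x_2/x_1 = 1.939072, so x_1* = 66/(9.4 + 5·1.939072) = 3.4563 and x_2* = 1.939072·3.4563 = 6.7021.

x_2* = 6.7021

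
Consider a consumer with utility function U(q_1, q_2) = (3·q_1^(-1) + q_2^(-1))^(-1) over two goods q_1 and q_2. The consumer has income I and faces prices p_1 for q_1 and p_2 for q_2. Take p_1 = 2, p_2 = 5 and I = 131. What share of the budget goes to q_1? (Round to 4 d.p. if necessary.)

share on q_1 = 0.5228

MU_q_1 ∝ 3·q_1^(-2), MU_q_2 ∝ q_2^(-2), so MRS = 3·(q_2/q_1)^(2) = p_1/p_2.
Solve for the ratio: q_2/q_1 = [(1/3)·p_1/p_2]^(0.5).
With the ratio pinned down, the budget gives q_1* = I/(p_1 + p_2·(q_2/q_1)) and q_2* = (q_2/q_1)·q_1*.
Numerically q_2/q_1 = 0.365148, so q_1* = 131/(2 + 5·0.365148) = 34.2417 and q_2* = 0.365148·34.2417 = 12.5033.
Expenditure on q_1: 2·34.2417 = 68.4834; share = 0.5228.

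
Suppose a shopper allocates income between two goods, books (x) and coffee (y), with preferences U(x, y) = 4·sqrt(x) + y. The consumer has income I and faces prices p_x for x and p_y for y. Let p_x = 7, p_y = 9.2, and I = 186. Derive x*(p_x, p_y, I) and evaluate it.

x* = 6.9094

Plugging in: x* = (2·9.2/7)² = 6.9094.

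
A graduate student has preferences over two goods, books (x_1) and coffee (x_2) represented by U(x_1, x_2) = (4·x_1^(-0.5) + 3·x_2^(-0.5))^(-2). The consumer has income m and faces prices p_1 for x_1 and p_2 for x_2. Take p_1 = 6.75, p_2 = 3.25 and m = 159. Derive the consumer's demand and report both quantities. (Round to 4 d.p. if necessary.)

With the ratio pinned down, the budget gives x_1* = m/(p_1 + p_2·(x_2/x_1)) and x_2* = (x_2/x_1)·x_1*.
Numerically x_2/x_1 = 1.343758, so x_1* = 159/(6.75 + 3.25·1.343758) = 14.3021 and x_2* = 1.343758·14.3021 = 19.2186.

x_1* = 14.3021, x_2* = 19.2186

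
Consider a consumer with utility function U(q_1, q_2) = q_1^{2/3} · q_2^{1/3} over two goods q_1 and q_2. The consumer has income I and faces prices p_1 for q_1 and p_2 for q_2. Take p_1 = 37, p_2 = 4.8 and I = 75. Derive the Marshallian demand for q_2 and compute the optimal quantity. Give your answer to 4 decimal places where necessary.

q_2* = 5.2083

The MRS is 2·q_2/q_1. Set MRS = p_1/p_2.
Rearranging, p_2·q_2 = (1/2)·p_1·q_1. Substituting into the budget gives p_1·q_1·(1 + (1/2)) = I.
Demand: q_1*(p_1,p_2,I) = 2/3·I/p_1 and q_2* = 1/3·I/p_2.
At p_1=37, p_2=4.8, I=75: q_2* = 1/3·75/4.8 = 5.2083.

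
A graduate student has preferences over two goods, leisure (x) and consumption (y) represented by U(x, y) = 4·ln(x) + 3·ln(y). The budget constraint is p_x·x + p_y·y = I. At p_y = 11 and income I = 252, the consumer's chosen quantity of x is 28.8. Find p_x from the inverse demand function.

Tangency: MRS = (4/3)·y/x = p_x/p_y.
Rearranging, p_y·y = (3/4)·p_x·x. Substituting into the budget gives p_x·x·(1 + (3/4)) = I.
Demand: x*(p_x,p_y,I) = 4/7·I/p_x and y* = 3/7·I/p_y.
Set x* = 28.8 in the demand function and solve for p_x: p_x = 5.

p_x = 5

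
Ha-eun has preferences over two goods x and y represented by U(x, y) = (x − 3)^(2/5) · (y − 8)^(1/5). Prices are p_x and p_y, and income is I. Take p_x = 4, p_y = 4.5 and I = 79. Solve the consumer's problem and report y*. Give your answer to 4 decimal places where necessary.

Discretionary income = 79 − 3·4 − 8·4.5 = 31; y* = 8 + 1/3·31/4.5 = 10.2963.

y* = 10.2963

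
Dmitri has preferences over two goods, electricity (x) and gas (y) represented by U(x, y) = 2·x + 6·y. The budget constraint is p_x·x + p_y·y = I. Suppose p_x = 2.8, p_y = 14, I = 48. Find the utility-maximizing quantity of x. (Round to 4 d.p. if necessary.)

x gives more utility per dollar, so spend all income on x: x* = I/p_x, y* = 0.
Numerically: x* = 17.1429, y* = 0.

x* = 17.1429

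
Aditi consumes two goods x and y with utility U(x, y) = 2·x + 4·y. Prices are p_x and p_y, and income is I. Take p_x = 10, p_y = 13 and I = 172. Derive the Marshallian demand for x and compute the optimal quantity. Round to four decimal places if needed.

Linear utility — the consumer picks whichever good has higher MU/price: 2/10 = 0.2 vs 4/13 = 0.3077.
y gives more utility per dollar, so spend all income on y: y* = I/p_y, x* = 0.
Numerically: x* = 0, y* = 13.2308.

x* = 0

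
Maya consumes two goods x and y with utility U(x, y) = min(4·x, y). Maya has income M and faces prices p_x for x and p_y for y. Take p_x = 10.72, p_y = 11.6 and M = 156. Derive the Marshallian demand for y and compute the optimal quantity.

y* = 10.9244

Here 10.72 + 4·11.6 = 57.12, giving y* = 10.9244.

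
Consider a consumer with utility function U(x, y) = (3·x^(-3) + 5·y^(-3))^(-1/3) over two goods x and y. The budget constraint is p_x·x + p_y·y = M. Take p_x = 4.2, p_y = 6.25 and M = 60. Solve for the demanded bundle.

x* = 5.6446, y* = 5.8068

From the CES first-order condition, (3/5)·(y/x)^(4) = p_x/p_y.
Solve for the ratio: y/x = [(5/3)·p_x/p_y]^(0.25).
Substitute y = (y/x)·x into the budget: x* = M/(p_x + p_y·(y/x)).
Numerically y/x = 1.028737, so x* = 60/(4.2 + 6.25·1.028737) = 5.6446 and y* = 1.028737·5.6446 = 5.8068.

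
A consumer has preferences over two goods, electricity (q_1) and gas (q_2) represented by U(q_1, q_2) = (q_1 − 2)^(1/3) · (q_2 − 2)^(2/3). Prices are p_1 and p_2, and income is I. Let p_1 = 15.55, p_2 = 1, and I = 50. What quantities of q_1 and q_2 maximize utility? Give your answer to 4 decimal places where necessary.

Let q_1' = q_1−2, q_2' = q_2−2. MRS = (1/2)·q_2'/q_1' = p_1/p_2.
Substituting into the budget: q_1* = 2 + 1/3·(I − 2·p_1 − 2·p_2)/p_1, and q_2* = 2 + 2/3·(…)/p_2.
Discretionary income = 50 − 2·15.55 − 2·1 = 16.9; q_1* = 2 + 1/3·16.9/15.55 = 2.3623; q_2* = 2 + 2/3·16.9/1 = 13.2667.

q_1* = 2.3623, q_2* = 13.2667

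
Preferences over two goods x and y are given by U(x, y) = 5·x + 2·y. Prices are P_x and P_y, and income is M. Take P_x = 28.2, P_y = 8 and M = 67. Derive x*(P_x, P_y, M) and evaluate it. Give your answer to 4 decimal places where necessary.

x* = 0

Perfect substitutes: compare marginal utility per dollar. 5/P_x vs 2/P_y → 0.1773 vs 0.25.
y gives more utility per dollar, so spend all income on y: y* = M/P_y, x* = 0.
Numerically: x* = 0, y* = 8.375.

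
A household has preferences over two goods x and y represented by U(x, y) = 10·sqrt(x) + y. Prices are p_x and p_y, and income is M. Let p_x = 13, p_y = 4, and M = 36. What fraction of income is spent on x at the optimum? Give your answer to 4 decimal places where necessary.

share on x = 0.8547

Set MRS = p_x/p_y: 5·x^(−1/2) = p_x/p_y.
Solve: √x = 5·p_y/p_x, so x*(p_x,p_y) = (5·p_y/p_x)², and y* = (M − p_x·x*)/p_y.
Plugging in: x* = (5·4/13)² = 2.3669, y* = 1.3077.
Expenditure on x: 13·2.3669 = 30.7692; share = 0.8547.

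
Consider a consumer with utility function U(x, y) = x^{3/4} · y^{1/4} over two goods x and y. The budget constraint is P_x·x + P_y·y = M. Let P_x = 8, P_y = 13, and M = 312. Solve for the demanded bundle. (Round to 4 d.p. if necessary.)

MU_x/MU_y = (0.75·y)/(0.25·x); tangency sets this equal to P_x/P_y.
Rearranging, P_y·y = (1/3)·P_x·x. Substituting into the budget gives P_x·x·(1 + (1/3)) = M.
Demand: x*(P_x,P_y,M) = 0.75·M/P_x and y* = 0.25·M/P_y.
At P_x=8, P_y=13, M=312: x* = 0.75·312/8 = 29.25, y* = 6.

x* = 29.25, y* = 6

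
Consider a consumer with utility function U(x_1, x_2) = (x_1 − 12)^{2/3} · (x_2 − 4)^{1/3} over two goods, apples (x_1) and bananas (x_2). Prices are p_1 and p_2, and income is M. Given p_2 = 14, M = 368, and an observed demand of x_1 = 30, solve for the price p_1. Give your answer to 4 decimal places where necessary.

Let x_1' = x_1−12, x_2' = x_2−4. MRS = 2·x_2'/x_1' = p_1/p_2.
Substituting into the budget: x_1* = 12 + 2/3·(M − 12·p_1 − 4·p_2)/p_1, and x_2* = 4 + 1/3·(…)/p_2.
Set x_1* = 30 in the demand function and solve for p_1: p_1 = 8.

p_1 = 8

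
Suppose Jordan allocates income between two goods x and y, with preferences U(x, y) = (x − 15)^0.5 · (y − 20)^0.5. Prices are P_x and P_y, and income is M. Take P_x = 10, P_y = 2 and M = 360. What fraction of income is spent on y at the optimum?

share on y = 0.3472

Let x' = x−15, y' = y−20. MRS = y'/x' = P_x/P_y.
Substituting into the budget: x* = 15 + 0.5·(M − 15·P_x − 20·P_y)/P_x, and y* = 20 + 0.5·(…)/P_y.
Discretionary income = 360 − 15·10 − 20·2 = 170; x* = 15 + 0.5·170/10 = 23.5; y* = 20 + 0.5·170/2 = 62.5.
Expenditure on y: 2·62.5 = 125; share = 0.3472.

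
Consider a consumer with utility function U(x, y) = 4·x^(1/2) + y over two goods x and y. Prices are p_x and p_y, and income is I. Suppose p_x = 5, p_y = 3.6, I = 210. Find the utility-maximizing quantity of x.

x* = 2.0736

MU_x = 2/√x, MU_y = 1. Tangency: 2/√x = p_x/p_y.
Solve: √x = 2·p_y/p_x, so x*(p_x,p_y) = (2·p_y/p_x)², and y* = (I − p_x·x*)/p_y.
Plugging in: x* = (2·3.6/5)² = 2.0736.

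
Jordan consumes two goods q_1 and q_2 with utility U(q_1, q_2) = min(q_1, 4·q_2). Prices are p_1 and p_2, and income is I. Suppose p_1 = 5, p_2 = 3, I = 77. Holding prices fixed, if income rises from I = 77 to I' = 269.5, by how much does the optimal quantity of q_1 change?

With perfect complements, no substitution: consume in ratio q_1:q_2 = 4:1.
Budget: p_1·q_1 + p_2·(1/4)·q_1 = I, so (4·p_1 + p_2)·q_1 = 4·I.
Demand: q_1*(p_1,p_2,I) = 4·I/(4·p_1 + p_2), q_2* = I/(4·p_1 + p_2).
Here 4·5 + 3 = 23, giving q_1* = 13.3913.
At I' = 269.5: q_1* = 46.8696. Change: 46.8696 − 13.3913 = 33.4783.

Δq_1* = 33.4783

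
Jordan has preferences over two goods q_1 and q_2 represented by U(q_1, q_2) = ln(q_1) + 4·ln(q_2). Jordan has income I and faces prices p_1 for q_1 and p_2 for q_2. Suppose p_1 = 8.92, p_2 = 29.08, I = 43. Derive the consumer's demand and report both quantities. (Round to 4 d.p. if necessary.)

q_1* = 0.9641, q_2* = 1.1829

The MRS is (1/4)·q_2/q_1. Set MRS = p_1/p_2.
Rearranging, p_2·q_2 = 4·p_1·q_1. Substituting into the budget gives p_1·q_1·(1 + 4) = I.
Demand: q_1*(p_1,p_2,I) = 0.2·I/p_1 and q_2* = 0.8·I/p_2.
At p_1=8.92, p_2=29.08, I=43: q_1* = 0.2·43/8.92 = 0.9641, q_2* = 1.1829.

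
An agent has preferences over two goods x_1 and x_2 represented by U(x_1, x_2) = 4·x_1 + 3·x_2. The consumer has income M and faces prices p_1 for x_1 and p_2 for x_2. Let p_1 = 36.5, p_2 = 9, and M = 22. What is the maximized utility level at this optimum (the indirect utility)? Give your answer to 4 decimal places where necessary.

V = 7.3333

Linear utility — the consumer picks whichever good has higher MU/price: 4/36.5 = 0.1096 vs 3/9 = 0.3333.
x_2 gives more utility per dollar, so spend all income on x_2: x_2* = M/p_2, x_1* = 0.
Numerically: x_1* = 0, x_2* = 2.4444.
Utility at the optimum: U(0, 2.4444) = 7.3333.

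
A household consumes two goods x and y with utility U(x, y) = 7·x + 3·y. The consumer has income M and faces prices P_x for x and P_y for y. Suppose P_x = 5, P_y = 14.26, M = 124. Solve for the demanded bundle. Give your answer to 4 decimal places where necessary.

Perfect substitutes: compare marginal utility per dollar. 7/P_x vs 3/P_y → 1.4 vs 0.2104.
x gives more utility per dollar, so spend all income on x: x* = M/P_x, y* = 0.
Numerically: x* = 24.8, y* = 0.

x* = 24.8, y* = 0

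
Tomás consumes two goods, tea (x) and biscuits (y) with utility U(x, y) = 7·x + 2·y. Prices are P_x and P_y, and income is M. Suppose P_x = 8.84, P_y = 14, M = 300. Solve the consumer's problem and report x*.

x* = 33.9367

Numerically: x* = 33.9367, y* = 0.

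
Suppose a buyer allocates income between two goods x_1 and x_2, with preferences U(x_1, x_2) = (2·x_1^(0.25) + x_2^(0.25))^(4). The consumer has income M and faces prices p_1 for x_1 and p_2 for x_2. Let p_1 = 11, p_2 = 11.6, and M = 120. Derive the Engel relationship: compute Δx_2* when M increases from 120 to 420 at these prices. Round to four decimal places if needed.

From the CES first-order condition, 2·(x_2/x_1)^(0.75) = p_1/p_2.
Solve for the ratio: x_2/x_1 = [(1/2)·p_1/p_2]^(4/3).
Substitute x_2 = (x_2/x_1)·x_1 into the budget: x_1* = M/(p_1 + p_2·(x_2/x_1)).
Numerically x_2/x_1 = 0.36972, so x_1* = 120/(11 + 11.6·0.36972) = 7.8489 and x_2* = 0.36972·7.8489 = 2.9019.
At M' = 420: x_2* = 10.1566. Change: 10.1566 − 2.9019 = 7.2547.

Δx_2* = 7.2547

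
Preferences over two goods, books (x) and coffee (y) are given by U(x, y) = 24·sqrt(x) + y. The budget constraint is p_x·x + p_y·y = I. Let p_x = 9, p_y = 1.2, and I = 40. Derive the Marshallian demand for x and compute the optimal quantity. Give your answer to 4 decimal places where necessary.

x* = 2.56

Utility is quasi-linear in y; the FOC for x is 12/√x = p_x/p_y.
Thus x* = (12·p_y/p_x)² — independent of I — with the rest of income spent on y.
Plugging in: x* = (12·1.2/9)² = 2.56.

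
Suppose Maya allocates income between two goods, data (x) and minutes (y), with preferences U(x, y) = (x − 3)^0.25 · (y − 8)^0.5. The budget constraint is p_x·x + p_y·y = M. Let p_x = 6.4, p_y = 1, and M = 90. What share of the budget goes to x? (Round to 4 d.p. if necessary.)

This is Cobb-Douglas in (x−3, y−8): tangency gives 0.25·p_y·(y−8) = 0.5·p_x·(x−3).
Substituting into the budget: x* = 3 + 1/3·(M − 3·p_x − 8·p_y)/p_x, and y* = 8 + 2/3·(…)/p_y.
Discretionary income = 90 − 3·6.4 − 8·1 = 62.8; x* = 3 + 1/3·62.8/6.4 = 6.2708; y* = 8 + 2/3·62.8/1 = 49.8667.
Expenditure on x: 6.4·6.2708 = 40.1333; share = 0.4459.

share on x = 0.4459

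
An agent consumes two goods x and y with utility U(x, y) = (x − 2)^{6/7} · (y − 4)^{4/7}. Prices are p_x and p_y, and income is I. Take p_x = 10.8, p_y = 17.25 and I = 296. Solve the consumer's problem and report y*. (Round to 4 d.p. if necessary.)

MRS = (3/2)·(y−4)/(x−2). Tangency with p_x/p_y gives y−4 = (2/3)·(p_x/p_y)·(x−2).
After buying the subsistence bundle (2, 4), a share 0.6 of the remaining income goes to x: x* = 2 + 0.6·(I − 2p_x − 4p_y)/p_x.
Discretionary income = 296 − 2·10.8 − 4·17.25 = 205.4; y* = 4 + 0.4·205.4/17.25 = 8.7629.

y* = 8.7629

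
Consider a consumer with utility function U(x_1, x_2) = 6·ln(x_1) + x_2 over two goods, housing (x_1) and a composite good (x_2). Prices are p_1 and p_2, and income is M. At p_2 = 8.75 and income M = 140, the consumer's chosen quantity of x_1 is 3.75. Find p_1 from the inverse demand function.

MU_x_1 = 6/x_1, MU_x_2 = 1. Tangency: 6/x_1 = p_1/p_2.
So x_1*(p_1,p_2) = 6·p_2/p_1, independent of income; and x_2* = (M − 6·p_2)/p_2.
Set x_1* = 3.75 in the demand function and solve for p_1: p_1 = 14.

p_1 = 14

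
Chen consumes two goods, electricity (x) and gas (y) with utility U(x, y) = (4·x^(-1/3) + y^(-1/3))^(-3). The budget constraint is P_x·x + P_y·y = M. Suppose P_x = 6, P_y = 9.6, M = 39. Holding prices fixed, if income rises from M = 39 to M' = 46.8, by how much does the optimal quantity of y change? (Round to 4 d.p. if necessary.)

From the CES first-order condition, 4·(y/x)^(4/3) = P_x/P_y.
Hence y/x = ((1/4)·P_x/P_y)^(1/(4/3)), i.e. raised to the 0.75 power.
With the ratio pinned down, the budget gives x* = M/(P_x + P_y·(y/x)) and y* = (y/x)·x*.
Numerically y/x = 0.248522, so x* = 39/(6 + 9.6·0.248522) = 4.6507 and y* = 0.248522·4.6507 = 1.1558.
At M' = 46.8: y* = 1.387. Change: 1.387 − 1.1558 = 0.2312.

Δy* = 0.2312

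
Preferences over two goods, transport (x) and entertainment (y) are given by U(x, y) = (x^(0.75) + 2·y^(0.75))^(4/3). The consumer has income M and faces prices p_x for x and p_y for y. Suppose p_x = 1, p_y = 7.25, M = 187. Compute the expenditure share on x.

share on x = 0.9597

MRS = MU_x/MU_y = (1/2)·(y/x)^(0.25). Set equal to p_x/p_y.
Hence y/x = (2·p_x/p_y)^(1/(0.25)), i.e. raised to the 4 power.
With the ratio pinned down, the budget gives x* = M/(p_x + p_y·(y/x)) and y* = (y/x)·x*.
Numerically y/x = 0.005791, so x* = 187/(1 + 7.25·0.005791) = 179.465 and y* = 0.005791·179.465 = 1.0393.
Expenditure on x: 1·179.465 = 179.465; share = 0.9597.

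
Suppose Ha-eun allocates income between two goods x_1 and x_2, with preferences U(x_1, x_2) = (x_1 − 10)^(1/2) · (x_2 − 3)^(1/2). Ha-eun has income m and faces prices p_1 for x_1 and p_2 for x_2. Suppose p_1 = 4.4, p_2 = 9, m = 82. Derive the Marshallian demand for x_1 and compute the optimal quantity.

MRS = (x_2−3)/(x_1−10). Tangency with p_1/p_2 gives x_2−3 = (p_1/p_2)·(x_1−10).
Substituting into the budget: x_1* = 10 + 0.5·(m − 10·p_1 − 3·p_2)/p_1, and x_2* = 3 + 0.5·(…)/p_2.
Discretionary income = 82 − 10·4.4 − 3·9 = 11; x_1* = 10 + 0.5·11/4.4 = 11.25.

x_1* = 11.25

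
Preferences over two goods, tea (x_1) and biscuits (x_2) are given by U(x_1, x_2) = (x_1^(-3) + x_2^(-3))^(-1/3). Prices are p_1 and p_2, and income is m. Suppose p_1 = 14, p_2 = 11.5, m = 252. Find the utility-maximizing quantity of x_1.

x_1* = 9.6627

From the CES first-order condition, (x_2/x_1)^(4) = p_1/p_2.
Hence x_2/x_1 = (p_1/p_2)^(1/(4)), i.e. raised to the 0.25 power.
With the ratio pinned down, the budget gives x_1* = m/(p_1 + p_2·(x_2/x_1)) and x_2* = (x_2/x_1)·x_1*.
Numerically x_2/x_1 = 1.050407, so x_1* = 252/(14 + 11.5·1.050407) = 9.6627.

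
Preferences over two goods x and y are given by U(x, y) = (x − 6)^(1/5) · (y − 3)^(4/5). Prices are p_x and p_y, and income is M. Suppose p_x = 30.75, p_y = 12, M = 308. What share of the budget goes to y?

This is Cobb-Douglas in (x−6, y−3): tangency gives 0.2·p_y·(y−3) = 0.8·p_x·(x−6).
After buying the subsistence bundle (6, 3), a share 0.2 of the remaining income goes to x: x* = 6 + 0.2·(M − 6p_x − 3p_y)/p_x.
Discretionary income = 308 − 6·30.75 − 3·12 = 87.5; x* = 6 + 0.2·87.5/30.75 = 6.5691; y* = 3 + 0.8·87.5/12 = 8.8333.
Expenditure on y: 12·8.8333 = 106; share = 0.3442.

share on y = 0.3442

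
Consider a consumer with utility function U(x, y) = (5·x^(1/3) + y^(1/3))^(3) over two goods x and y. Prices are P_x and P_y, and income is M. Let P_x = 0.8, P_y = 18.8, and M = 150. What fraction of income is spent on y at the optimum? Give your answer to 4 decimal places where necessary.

Substitute y = (y/x)·x into the budget: x* = M/(P_x + P_y·(y/x)).
Numerically y/x = 0.000785, so x* = 150/(0.8 + 18.8·0.000785) = 184.1032 and y* = 0.000785·184.1032 = 0.1445.
Expenditure on y: 18.8·0.1445 = 2.7175; share = 0.0181.

share on y = 0.0181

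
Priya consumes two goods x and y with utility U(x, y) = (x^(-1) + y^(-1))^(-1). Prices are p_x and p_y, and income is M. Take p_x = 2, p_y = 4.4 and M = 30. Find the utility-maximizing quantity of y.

With the ratio pinned down, the budget gives x* = M/(p_x + p_y·(y/x)) and y* = (y/x)·x*.
Numerically y/x = 0.6742, so x* = 30/(2 + 4.4·0.6742) = 6.0405 and y* = 0.6742·6.0405 = 4.0725.

y* = 4.0725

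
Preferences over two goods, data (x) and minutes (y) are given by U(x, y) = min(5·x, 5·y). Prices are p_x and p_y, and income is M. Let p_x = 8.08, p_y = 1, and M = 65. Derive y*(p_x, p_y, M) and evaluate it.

y* = 7.1586

Here 5·8.08 + 5·1 = 45.4, giving y* = 7.1586.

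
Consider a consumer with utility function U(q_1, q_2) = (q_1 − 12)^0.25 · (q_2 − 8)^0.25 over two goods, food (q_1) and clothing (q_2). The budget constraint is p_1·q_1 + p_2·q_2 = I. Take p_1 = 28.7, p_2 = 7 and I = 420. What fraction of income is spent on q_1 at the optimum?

share on q_1 = 0.8433

MRS = (q_2−8)/(q_1−12). Tangency with p_1/p_2 gives q_2−8 = (p_1/p_2)·(q_1−12).
Substituting into the budget: q_1* = 12 + 0.5·(I − 12·p_1 − 8·p_2)/p_1, and q_2* = 8 + 0.5·(…)/p_2.
Discretionary income = 420 − 12·28.7 − 8·7 = 19.6; q_1* = 12 + 0.5·19.6/28.7 = 12.3415; q_2* = 8 + 0.5·19.6/7 = 9.4.
Expenditure on q_1: 28.7·12.3415 = 354.2; share = 0.8433.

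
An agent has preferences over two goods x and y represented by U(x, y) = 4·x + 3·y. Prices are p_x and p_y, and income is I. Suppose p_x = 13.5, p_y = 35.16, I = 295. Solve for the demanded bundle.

Linear utility — the consumer picks whichever good has higher MU/price: 4/13.5 = 0.2963 vs 3/35.16 = 0.0853.
x gives more utility per dollar, so spend all income on x: x* = I/p_x, y* = 0.
Numerically: x* = 21.8519, y* = 0.

x* = 21.8519, y* = 0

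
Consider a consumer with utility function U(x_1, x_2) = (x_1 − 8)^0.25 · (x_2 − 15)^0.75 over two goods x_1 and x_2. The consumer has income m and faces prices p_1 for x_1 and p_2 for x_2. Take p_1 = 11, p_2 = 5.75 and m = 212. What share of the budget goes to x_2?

Let x_1' = x_1−8, x_2' = x_2−15. MRS = (1/3)·x_2'/x_1' = p_1/p_2.
Substituting into the budget: x_1* = 8 + 0.25·(m − 8·p_1 − 15·p_2)/p_1, and x_2* = 15 + 0.75·(…)/p_2.
Discretionary income = 212 − 8·11 − 15·5.75 = 37.75; x_1* = 8 + 0.25·37.75/11 = 8.858; x_2* = 15 + 0.75·37.75/5.75 = 19.9239.
Expenditure on x_2: 5.75·19.9239 = 114.5625; share = 0.5404.

share on x_2 = 0.5404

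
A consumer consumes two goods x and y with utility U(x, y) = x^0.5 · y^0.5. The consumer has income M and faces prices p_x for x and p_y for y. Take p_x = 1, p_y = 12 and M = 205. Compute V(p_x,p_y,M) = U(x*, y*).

V = 29.5892

Tangency: MRS = y/x = p_x/p_y.
So 0.5·p_y·y = 0.5·p_x·x; combined with the budget, a share 0.5 of income goes to x.
Demand: x*(p_x,p_y,M) = 0.5·M/p_x and y* = 0.5·M/p_y.
At p_x=1, p_y=12, M=205: x* = 0.5·205/1 = 102.5, y* = 8.5417.
Utility at the optimum: U(102.5, 8.5417) = 29.5892.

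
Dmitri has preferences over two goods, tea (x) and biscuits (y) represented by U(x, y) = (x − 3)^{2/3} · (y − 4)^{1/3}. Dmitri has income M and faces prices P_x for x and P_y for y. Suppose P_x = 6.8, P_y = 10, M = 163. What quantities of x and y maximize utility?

x* = 13.0588, y* = 7.42

This is Cobb-Douglas in (x−3, y−4): tangency gives 2/3·P_y·(y−4) = 1/3·P_x·(x−3).
Substituting into the budget: x* = 3 + 2/3·(M − 3·P_x − 4·P_y)/P_x, and y* = 4 + 1/3·(…)/P_y.
Discretionary income = 163 − 3·6.8 − 4·10 = 102.6; x* = 3 + 2/3·102.6/6.8 = 13.0588; y* = 4 + 1/3·102.6/10 = 7.42.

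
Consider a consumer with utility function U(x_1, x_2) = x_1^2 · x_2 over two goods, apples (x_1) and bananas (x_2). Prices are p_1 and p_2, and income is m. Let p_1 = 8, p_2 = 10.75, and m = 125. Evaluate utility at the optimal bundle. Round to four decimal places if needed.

V = 420.5696

Tangency: MRS = 2·x_2/x_1 = p_1/p_2.
So 2·p_2·x_2 = p_1·x_1; combined with the budget, a share 2/3 of income goes to x_1.
Demand: x_1*(p_1,p_2,m) = 2/3·m/p_1 and x_2* = 1/3·m/p_2.
At p_1=8, p_2=10.75, m=125: x_1* = 2/3·125/8 = 10.4167, x_2* = 3.876.
Utility at the optimum: U(10.4167, 3.876) = 420.5696.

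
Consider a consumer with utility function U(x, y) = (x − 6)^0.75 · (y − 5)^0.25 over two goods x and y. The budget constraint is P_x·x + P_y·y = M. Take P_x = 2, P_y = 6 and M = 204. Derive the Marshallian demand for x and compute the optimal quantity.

x* = 66.75

MRS = 3·(y−5)/(x−6). Tangency with P_x/P_y gives y−5 = (1/3)·(P_x/P_y)·(x−6).
Substituting into the budget: x* = 6 + 0.75·(M − 6·P_x − 5·P_y)/P_x, and y* = 5 + 0.25·(…)/P_y.
Discretionary income = 204 − 6·2 − 5·6 = 162; x* = 6 + 0.75·162/2 = 66.75.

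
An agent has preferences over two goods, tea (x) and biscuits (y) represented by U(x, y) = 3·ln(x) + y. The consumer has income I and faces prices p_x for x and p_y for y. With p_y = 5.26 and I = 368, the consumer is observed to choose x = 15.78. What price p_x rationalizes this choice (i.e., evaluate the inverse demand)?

p_x = 1

MU_x = 3/x, MU_y = 1. Tangency: 3/x = p_x/p_y.
So x*(p_x,p_y) = 3·p_y/p_x, independent of income; and y* = (I − 3·p_y)/p_y.
Set x* = 15.78 in the demand function and solve for p_x: p_x = 1.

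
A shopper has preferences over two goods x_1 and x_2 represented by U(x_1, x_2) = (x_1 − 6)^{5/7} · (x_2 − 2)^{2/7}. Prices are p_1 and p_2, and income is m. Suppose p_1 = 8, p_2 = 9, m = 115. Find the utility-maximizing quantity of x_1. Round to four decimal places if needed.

x_1* = 10.375

This is Cobb-Douglas in (x_1−6, x_2−2): tangency gives 5/7·p_2·(x_2−2) = 2/7·p_1·(x_1−6).
Substituting into the budget: x_1* = 6 + 5/7·(m − 6·p_1 − 2·p_2)/p_1, and x_2* = 2 + 2/7·(…)/p_2.
Discretionary income = 115 − 6·8 − 2·9 = 49; x_1* = 6 + 5/7·49/8 = 10.375.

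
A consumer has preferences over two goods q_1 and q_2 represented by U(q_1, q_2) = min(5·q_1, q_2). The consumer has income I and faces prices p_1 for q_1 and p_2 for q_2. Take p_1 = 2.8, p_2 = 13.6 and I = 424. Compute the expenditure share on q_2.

Leontief preferences: the optimum is at the kink where q_1/1 = q_2/5, i.e. q_2 = 5·q_1.
Budget: p_1·q_1 + p_2·5·q_1 = I, so (p_1 + 5·p_2)·q_1 = I.
Demand: q_1*(p_1,p_2,I) = I/(p_1 + 5·p_2), q_2* = 5·I/(p_1 + 5·p_2).
Here 2.8 + 5·13.6 = 70.8, giving q_1* = 5.9887 and q_2* = 29.9435.
Expenditure on q_2: 13.6·29.9435 = 407.2316; share = 0.9605.

share on q_2 = 0.9605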